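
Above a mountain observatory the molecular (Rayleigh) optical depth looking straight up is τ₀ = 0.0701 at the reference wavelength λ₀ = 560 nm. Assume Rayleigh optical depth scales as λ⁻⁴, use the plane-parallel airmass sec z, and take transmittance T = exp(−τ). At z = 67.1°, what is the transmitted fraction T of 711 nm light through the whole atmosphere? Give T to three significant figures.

0.933

sec 67.1° = 2.5699.
τ = 0.0701 × (560/711)⁴ × 2.5699 = 0.0701 × 0.3848 × 2.5699 = 0.0693.
T = exp(−0.0693) = 0.9330.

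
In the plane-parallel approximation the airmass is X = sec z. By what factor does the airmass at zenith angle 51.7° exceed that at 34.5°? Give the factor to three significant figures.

X(51.7°)/X(34.5°) = sec 51.7° / sec 34.5° = cos 34.5° / cos 51.7° = 0.8241/0.6198 = 1.3297.

1.33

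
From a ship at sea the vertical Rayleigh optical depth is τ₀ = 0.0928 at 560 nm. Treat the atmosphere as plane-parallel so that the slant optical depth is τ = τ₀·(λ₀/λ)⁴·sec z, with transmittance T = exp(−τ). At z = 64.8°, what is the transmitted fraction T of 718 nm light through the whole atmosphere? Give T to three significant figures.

sec 64.8° = 2.3486.
τ = 0.0928 × (560/718)⁴ × 2.3486 = 0.0928 × 0.3700 × 2.3486 = 0.0807.
T = exp(−0.0807) = 0.9225.

0.923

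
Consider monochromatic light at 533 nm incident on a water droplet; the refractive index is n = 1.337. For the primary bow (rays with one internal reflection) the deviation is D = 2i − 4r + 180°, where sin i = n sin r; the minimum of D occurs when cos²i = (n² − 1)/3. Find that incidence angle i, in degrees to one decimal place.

cos²i = (1.337² − 1)/3 = (1.78757 − 1)/3 = 0.26252.
cos i = 0.51237, so i = 59.178°.

59.2°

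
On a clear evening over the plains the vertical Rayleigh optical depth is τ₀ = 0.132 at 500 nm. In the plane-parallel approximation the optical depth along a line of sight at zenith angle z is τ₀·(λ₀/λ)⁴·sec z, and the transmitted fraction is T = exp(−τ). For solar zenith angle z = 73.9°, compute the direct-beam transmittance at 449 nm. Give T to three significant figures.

sec 73.9° = 3.6060.
τ = 0.132 × (500/449)⁴ × 3.6060 = 0.132 × 1.5378 × 3.6060 = 0.7320.
T = exp(−0.7320) = 0.4810.

0.481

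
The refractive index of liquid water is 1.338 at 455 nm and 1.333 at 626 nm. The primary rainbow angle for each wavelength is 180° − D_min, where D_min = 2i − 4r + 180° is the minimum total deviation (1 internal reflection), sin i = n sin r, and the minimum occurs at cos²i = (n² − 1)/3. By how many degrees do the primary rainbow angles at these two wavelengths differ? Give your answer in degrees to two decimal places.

0.72°

At 455 nm (n = 1.338): cos²i = 0.26341 → i = 59.120°, r = 39.899°, D_min = 138.643°, rainbow angle = 41.357°.
At 626 nm (n = 1.333): cos²i = 0.25896 → i = 59.410°, r = 40.225°, D_min = 137.922°, rainbow angle = 42.078°.
Angular width = |41.357° − 42.078°| = 0.722°.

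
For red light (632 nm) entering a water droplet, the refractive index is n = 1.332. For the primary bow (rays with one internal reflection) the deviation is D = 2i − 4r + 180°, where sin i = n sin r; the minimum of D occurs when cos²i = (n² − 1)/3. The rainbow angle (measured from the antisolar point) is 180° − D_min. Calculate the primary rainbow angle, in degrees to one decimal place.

42.2°

cos²i = (1.77422 − 1)/3 = 0.25807; i = arccos(0.50801) = 59.469°.
sin r = sin 59.469°/1.332 = 0.64666; r = 40.290°.
D_min = 2·59.469° − 4·40.290° + 180° = 137.776°.
Rainbow angle = 180° − D_min = 42.224°.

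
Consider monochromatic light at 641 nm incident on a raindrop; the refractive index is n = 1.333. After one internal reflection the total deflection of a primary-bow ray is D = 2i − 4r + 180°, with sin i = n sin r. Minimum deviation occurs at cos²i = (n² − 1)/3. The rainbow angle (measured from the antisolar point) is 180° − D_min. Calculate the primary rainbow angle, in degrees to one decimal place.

cos²i = (1.77689 − 1)/3 = 0.25896; i = arccos(0.50888) = 59.410°.
sin r = sin 59.410°/1.333 = 0.64579; r = 40.225°.
D_min = 2·59.410° − 4·40.225° + 180° = 137.922°.
Rainbow angle = 180° − D_min = 42.078°.

42.1°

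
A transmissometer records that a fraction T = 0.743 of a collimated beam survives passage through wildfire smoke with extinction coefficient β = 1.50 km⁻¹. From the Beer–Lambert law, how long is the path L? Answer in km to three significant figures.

0.198 km

Beer–Lambert: T = exp(−βL) ⇒ L = −ln(T)/β = −ln(0.743)/1.50 = 0.2971/1.50 = 0.198 km.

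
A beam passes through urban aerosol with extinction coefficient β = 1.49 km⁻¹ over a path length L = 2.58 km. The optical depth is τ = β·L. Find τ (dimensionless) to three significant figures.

τ = β·L = 1.49 × 2.58 = 3.8442.

3.84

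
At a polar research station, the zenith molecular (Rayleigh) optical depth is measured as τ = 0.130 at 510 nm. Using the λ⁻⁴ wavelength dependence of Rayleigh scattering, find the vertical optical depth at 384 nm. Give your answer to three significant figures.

0.404

τ(384 nm) = τ(510 nm) × (510/384)⁴ = 0.130 × (1.3281)⁴ = 0.130 × 3.1114 = 0.4045.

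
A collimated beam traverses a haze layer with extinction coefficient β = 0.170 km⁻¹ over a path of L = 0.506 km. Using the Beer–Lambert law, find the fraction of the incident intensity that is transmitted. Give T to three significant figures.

0.918

τ = β·L = 0.170 × 0.506 = 0.0860.
T = exp(−0.0860) = 0.9176.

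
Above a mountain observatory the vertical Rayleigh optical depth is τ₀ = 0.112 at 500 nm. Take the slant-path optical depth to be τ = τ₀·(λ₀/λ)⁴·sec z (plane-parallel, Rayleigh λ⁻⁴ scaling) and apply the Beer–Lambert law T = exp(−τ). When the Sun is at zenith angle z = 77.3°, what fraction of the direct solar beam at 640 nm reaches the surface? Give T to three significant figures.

sec 77.3° = 4.5486.
τ = 0.112 × (500/640)⁴ × 4.5486 = 0.112 × 0.3725 × 4.5486 = 0.1898.
T = exp(−0.1898) = 0.8271.

0.827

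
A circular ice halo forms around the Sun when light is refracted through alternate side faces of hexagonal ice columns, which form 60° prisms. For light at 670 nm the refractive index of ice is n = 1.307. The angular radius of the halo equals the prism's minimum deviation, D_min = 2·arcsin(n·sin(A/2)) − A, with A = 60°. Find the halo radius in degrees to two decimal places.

21.61°

n·sin(A/2) = 1.307 × sin 30° = 1.307 × 0.5000 = 0.6535.
D_min = 2·arcsin(0.6535) − 60° = 2 × 40.806° − 60° = 21.612°.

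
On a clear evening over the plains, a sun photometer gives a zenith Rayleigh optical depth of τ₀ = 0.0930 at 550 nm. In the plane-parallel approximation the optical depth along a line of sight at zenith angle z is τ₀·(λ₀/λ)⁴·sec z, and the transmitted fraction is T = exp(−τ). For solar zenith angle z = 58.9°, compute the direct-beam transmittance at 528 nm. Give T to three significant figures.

0.809

sec 58.9° = 1.9360.
τ = 0.0930 × (550/528)⁴ × 1.9360 = 0.0930 × 1.1774 × 1.9360 = 0.2120.
T = exp(−0.2120) = 0.8090.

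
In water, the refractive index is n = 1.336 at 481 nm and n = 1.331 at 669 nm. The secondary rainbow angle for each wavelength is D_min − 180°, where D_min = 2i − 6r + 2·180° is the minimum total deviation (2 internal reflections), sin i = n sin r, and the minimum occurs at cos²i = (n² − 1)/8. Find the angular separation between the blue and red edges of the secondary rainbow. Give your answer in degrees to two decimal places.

At 481 nm (n = 1.336): cos²i = 0.09811 → i = 71.746°, r = 45.303°, D_min = 231.674°, rainbow angle = 51.674°.
At 669 nm (n = 1.331): cos²i = 0.09645 → i = 71.907°, r = 45.575°, D_min = 230.365°, rainbow angle = 50.365°.
Angular width = |51.674° − 50.365°| = 1.309°.

1.31°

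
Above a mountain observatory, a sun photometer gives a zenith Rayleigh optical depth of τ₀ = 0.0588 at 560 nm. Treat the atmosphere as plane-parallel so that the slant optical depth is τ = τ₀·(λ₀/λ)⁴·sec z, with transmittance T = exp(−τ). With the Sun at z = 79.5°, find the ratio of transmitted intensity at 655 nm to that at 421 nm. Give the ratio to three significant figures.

Airmass: sec 79.5° = 5.4874.
τ(655 nm) = 0.0588 × (560/655)⁴ × 5.4874 = 0.0588 × 0.5343 × 5.4874 = 0.1724.
τ(421 nm) = 0.0588 × (560/421)⁴ × 5.4874 = 0.0588 × 3.1306 × 5.4874 = 1.0101.
T(655)/T(421) = exp(τ_B − τ_A) = exp(0.8377) = 2.3111.

2.31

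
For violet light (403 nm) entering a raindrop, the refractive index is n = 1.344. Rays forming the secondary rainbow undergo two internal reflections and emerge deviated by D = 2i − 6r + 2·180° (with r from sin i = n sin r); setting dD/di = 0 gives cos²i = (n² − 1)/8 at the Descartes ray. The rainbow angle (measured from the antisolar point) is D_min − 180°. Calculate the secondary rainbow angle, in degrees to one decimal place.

cos²i = (1.80634 − 1)/8 = 0.10079; i = arccos(0.31748) = 71.490°.
sin r = sin 71.490°/1.344 = 0.70555; r = 44.874°.
D_min = 2·71.490° − 6·44.874° + 360° = 233.733°.
Rainbow angle = D_min − 180° = 53.733°.

53.7°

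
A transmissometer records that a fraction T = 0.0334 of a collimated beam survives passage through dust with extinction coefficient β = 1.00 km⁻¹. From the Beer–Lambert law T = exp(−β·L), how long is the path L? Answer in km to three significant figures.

Beer–Lambert: T = exp(−βL) ⇒ L = −ln(T)/β = −ln(0.0334)/1.00 = 3.3992/1.00 = 3.399 km.

3.40 km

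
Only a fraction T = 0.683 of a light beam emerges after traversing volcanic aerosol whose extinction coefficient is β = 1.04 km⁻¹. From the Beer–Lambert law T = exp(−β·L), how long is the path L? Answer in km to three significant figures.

Beer–Lambert: T = exp(−βL) ⇒ L = −ln(T)/β = −ln(0.683)/1.04 = 0.3813/1.04 = 0.3666 km.

0.367 km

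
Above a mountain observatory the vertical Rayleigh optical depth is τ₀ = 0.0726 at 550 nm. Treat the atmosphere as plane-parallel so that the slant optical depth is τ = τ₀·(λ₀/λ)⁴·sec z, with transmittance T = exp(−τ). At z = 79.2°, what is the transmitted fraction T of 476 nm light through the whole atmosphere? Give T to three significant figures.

sec 79.2° = 5.3367.
τ = 0.0726 × (550/476)⁴ × 5.3367 = 0.0726 × 1.7825 × 5.3367 = 0.6906.
T = exp(−0.6906) = 0.5013.

0.501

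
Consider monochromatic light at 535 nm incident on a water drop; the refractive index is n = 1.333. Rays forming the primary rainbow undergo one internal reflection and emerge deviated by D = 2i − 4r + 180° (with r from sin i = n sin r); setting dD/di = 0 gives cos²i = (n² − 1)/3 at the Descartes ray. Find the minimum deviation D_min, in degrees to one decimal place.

137.9°

cos²i = (1.77689 − 1)/3 = 0.25896; i = arccos(0.50888) = 59.410°.
sin r = sin 59.410°/1.333 = 0.64579; r = 40.225°.
D_min = 2·59.410° − 4·40.225° + 180° = 137.922°.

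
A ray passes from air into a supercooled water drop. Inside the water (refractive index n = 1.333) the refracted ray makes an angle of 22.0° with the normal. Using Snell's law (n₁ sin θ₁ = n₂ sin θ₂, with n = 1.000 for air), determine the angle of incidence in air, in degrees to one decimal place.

Snell: sin θ_i = n · sin θ_r = 1.333 × sin 22.0° = 1.333 × 0.3746 = 0.4994.
θ_i = arcsin(0.4994) = 29.96°.

30.0°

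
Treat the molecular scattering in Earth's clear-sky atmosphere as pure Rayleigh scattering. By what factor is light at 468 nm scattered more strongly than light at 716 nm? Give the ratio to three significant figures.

5.48

Rayleigh scattering ∝ λ⁻⁴, so the ratio of coefficients is the inverse fourth power of the wavelength ratio.
σ(468)/σ(716) = (716/468)⁴ = (1.5299)⁴ = 5.479.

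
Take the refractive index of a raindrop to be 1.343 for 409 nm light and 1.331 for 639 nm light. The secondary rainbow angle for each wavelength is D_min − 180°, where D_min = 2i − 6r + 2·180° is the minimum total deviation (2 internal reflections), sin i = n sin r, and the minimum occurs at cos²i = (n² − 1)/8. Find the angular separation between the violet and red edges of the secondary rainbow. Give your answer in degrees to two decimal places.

At 409 nm (n = 1.343): cos²i = 0.10046 → i = 71.522°, r = 44.928°, D_min = 233.478°, rainbow angle = 53.478°.
At 639 nm (n = 1.331): cos²i = 0.09645 → i = 71.907°, r = 45.575°, D_min = 230.365°, rainbow angle = 50.365°.
Angular width = |53.478° − 50.365°| = 3.113°.

3.11°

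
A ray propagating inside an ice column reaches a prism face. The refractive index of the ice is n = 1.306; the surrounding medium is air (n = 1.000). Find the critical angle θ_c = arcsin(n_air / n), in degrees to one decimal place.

sin θ_c = n_air / n = 1.000 / 1.306 = 0.7657.
θ_c = arcsin(0.7657) = 49.97°.

50.0°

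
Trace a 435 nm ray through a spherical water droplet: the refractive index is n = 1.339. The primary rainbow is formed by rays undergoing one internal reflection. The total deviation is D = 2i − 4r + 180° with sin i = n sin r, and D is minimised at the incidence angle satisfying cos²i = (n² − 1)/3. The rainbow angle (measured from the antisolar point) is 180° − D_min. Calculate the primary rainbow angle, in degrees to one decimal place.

41.2°

cos²i = (1.79292 − 1)/3 = 0.26431; i = arccos(0.51411) = 59.062°.
sin r = sin 59.062°/1.339 = 0.64057; r = 39.834°.
D_min = 2·59.062° − 4·39.834° + 180° = 138.786°.
Rainbow angle = 180° − D_min = 41.214°.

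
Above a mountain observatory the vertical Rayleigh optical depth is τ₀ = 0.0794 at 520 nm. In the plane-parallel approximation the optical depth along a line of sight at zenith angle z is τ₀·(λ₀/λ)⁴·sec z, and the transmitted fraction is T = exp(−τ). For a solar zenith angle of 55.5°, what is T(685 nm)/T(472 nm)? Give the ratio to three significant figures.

1.17

Airmass: sec 55.5° = 1.7655.
τ(685 nm) = 0.0794 × (520/685)⁴ × 1.7655 = 0.0794 × 0.3321 × 1.7655 = 0.0466.
τ(472 nm) = 0.0794 × (520/472)⁴ × 1.7655 = 0.0794 × 1.4731 × 1.7655 = 0.2065.
T(685)/T(472) = exp(τ_B − τ_A) = exp(0.1600) = 1.1735.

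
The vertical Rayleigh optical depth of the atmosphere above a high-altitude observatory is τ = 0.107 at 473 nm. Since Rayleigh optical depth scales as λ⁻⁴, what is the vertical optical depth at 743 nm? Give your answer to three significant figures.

0.0176

τ(743 nm) = τ(473 nm) × (473/743)⁴ = 0.107 × (0.6366)⁴ = 0.107 × 0.1642 = 0.0176.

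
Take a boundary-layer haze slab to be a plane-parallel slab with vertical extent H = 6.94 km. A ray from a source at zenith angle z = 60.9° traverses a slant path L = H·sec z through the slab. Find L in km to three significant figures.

sec z = 1/cos 60.9° = 2.0562.
L = 6.94 × 2.0562 = 14.270 km.

14.3 km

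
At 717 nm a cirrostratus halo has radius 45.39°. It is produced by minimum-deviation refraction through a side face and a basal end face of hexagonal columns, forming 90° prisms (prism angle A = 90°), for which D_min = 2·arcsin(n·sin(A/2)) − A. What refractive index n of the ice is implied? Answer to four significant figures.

1.308

Rearranging: n = sin((D_min + A)/2) / sin(A/2).
(D_min + A)/2 = (45.39° + 90°)/2 = 67.695°.
n = sin 67.695° / sin 45° = 0.9252 / 0.7071 = 1.3084.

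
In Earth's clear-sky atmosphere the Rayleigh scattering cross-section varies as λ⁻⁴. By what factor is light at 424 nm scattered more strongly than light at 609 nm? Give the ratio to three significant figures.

Rayleigh scattering ∝ λ⁻⁴, so the ratio of coefficients is the inverse fourth power of the wavelength ratio.
σ(424)/σ(609) = (609/424)⁴ = (1.4363)⁴ = 4.256.

4.26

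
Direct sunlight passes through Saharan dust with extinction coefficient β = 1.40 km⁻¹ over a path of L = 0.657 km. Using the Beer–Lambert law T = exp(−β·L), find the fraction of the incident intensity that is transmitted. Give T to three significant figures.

τ = β·L = 1.40 × 0.657 = 0.9198.
T = exp(−0.9198) = 0.3986.

0.399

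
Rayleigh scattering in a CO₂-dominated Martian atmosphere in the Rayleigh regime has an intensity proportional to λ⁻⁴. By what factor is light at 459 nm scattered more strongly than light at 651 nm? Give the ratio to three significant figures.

Rayleigh scattering ∝ λ⁻⁴, so the ratio of coefficients is the inverse fourth power of the wavelength ratio.
σ(459)/σ(651) = (651/459)⁴ = (1.4183)⁴ = 4.046.

4.05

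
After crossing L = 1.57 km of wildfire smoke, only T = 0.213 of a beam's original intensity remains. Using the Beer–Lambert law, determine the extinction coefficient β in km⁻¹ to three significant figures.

0.985 km⁻¹

Beer–Lambert: T = exp(−βL) ⇒ β = −ln(T)/L = −ln(0.213)/1.57 = 1.5465/1.57 = 0.985 km⁻¹.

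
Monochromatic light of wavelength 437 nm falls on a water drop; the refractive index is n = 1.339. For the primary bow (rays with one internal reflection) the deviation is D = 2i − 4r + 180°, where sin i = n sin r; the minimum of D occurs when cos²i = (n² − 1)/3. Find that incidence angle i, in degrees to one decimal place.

59.1°

cos²i = (1.339² − 1)/3 = (1.79292 − 1)/3 = 0.26431.
cos i = 0.51411, so i = 59.062°.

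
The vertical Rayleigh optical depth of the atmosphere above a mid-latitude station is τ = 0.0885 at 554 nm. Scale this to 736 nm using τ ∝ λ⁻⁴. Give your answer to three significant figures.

0.0284

τ(736 nm) = τ(554 nm) × (554/736)⁴ = 0.0885 × (0.7527)⁴ = 0.0885 × 0.3210 = 0.0284.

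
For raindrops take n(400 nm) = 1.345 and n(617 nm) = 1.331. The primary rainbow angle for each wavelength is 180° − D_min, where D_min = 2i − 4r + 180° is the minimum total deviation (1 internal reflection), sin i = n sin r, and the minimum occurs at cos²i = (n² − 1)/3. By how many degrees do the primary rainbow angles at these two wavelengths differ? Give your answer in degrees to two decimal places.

2.01°

At 400 nm (n = 1.345): cos²i = 0.26967 → i = 58.715°, r = 39.448°, D_min = 139.635°, rainbow angle = 40.365°.
At 617 nm (n = 1.331): cos²i = 0.25719 → i = 59.527°, r = 40.356°, D_min = 137.630°, rainbow angle = 42.370°.
Angular width = |40.365° − 42.370°| = 2.005°.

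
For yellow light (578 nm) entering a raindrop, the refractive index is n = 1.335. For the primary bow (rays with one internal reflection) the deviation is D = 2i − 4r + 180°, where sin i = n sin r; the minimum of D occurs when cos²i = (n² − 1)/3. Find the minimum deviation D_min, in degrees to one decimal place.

cos²i = (1.78222 − 1)/3 = 0.26074; i = arccos(0.51063) = 59.294°.
sin r = sin 59.294°/1.335 = 0.64405; r = 40.094°.
D_min = 2·59.294° − 4·40.094° + 180° = 138.212°.

138.2°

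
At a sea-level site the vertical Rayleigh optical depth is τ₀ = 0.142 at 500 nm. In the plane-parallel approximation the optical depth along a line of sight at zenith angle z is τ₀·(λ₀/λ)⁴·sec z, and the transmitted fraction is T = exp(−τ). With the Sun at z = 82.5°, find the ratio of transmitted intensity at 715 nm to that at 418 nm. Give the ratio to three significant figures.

7.15

Airmass: sec 82.5° = 7.6613.
τ(715 nm) = 0.142 × (500/715)⁴ × 7.6613 = 0.142 × 0.2391 × 7.6613 = 0.2602.
τ(418 nm) = 0.142 × (500/418)⁴ × 7.6613 = 0.142 × 2.0473 × 7.6613 = 2.2272.
T(715)/T(418) = exp(τ_B − τ_A) = exp(1.9671) = 7.1497.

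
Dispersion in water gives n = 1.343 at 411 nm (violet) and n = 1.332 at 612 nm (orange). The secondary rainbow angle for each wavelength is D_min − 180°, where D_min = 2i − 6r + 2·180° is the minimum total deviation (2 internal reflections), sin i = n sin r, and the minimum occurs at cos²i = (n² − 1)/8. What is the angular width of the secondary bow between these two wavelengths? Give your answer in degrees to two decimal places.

2.85°

At 411 nm (n = 1.343): cos²i = 0.10046 → i = 71.522°, r = 44.928°, D_min = 233.478°, rainbow angle = 53.478°.
At 612 nm (n = 1.332): cos²i = 0.09678 → i = 71.875°, r = 45.520°, D_min = 230.628°, rainbow angle = 50.628°.
Angular width = |53.478° − 50.628°| = 2.849°.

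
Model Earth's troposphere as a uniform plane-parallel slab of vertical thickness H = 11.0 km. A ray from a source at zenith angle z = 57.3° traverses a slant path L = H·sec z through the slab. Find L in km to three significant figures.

20.4 km

sec z = 1/cos 57.3° = 1.8510.
L = 11.0 × 1.8510 = 20.361 km.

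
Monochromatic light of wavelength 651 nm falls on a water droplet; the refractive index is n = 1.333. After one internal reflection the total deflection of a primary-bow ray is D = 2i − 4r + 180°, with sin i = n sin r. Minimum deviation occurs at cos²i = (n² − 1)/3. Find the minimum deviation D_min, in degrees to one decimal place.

cos²i = (1.77689 − 1)/3 = 0.25896; i = arccos(0.50888) = 59.410°.
sin r = sin 59.410°/1.333 = 0.64579; r = 40.225°.
D_min = 2·59.410° − 4·40.225° + 180° = 137.922°.

137.9°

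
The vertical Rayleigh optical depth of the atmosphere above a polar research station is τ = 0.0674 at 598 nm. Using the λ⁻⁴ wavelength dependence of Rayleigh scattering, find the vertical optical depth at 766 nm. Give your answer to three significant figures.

0.0250

τ(766 nm) = τ(598 nm) × (598/766)⁴ = 0.0674 × (0.7807)⁴ = 0.0674 × 0.3714 = 0.0250.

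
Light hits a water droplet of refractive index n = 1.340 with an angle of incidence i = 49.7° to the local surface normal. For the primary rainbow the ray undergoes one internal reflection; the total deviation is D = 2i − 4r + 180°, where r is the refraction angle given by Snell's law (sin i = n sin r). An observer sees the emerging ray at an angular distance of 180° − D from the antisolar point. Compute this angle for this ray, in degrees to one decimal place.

sin r = sin 49.7° / 1.340 = 0.7627/1.340 = 0.5692; r = 34.69°.
D = 2·49.7° − 4·34.69° + 180° = 99.40° − 138.77° + 180° = 140.63°.
Angle from antisolar point = 180° − D = 39.37°.

39.4°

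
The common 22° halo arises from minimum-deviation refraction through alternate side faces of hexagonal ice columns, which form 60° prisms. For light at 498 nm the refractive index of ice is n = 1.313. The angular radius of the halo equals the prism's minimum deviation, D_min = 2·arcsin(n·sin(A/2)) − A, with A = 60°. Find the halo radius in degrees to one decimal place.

n·sin(A/2) = 1.313 × sin 30° = 1.313 × 0.5000 = 0.6565.
D_min = 2·arcsin(0.6565) − 60° = 2 × 41.033° − 60° = 22.067°.

22.1°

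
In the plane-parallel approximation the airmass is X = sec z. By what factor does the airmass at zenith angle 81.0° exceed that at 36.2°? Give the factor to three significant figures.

X(81.0°)/X(36.2°) = sec 81.0° / sec 36.2° = cos 36.2° / cos 81.0° = 0.8070/0.1564 = 5.1585.

5.16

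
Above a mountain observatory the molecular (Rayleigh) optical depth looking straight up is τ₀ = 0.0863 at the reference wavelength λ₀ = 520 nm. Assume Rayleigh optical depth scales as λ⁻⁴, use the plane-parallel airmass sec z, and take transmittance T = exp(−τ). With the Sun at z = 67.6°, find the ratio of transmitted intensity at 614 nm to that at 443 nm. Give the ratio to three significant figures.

Airmass: sec 67.6° = 2.6242.
τ(614 nm) = 0.0863 × (520/614)⁴ × 2.6242 = 0.0863 × 0.5144 × 2.6242 = 0.1165.
τ(443 nm) = 0.0863 × (520/443)⁴ × 2.6242 = 0.0863 × 1.8984 × 2.6242 = 0.4299.
T(614)/T(443) = exp(τ_B − τ_A) = exp(0.3134) = 1.3681.

1.37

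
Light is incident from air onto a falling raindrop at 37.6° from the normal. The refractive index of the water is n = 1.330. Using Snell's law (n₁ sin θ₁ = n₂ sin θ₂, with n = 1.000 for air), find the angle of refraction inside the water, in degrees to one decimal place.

Snell: sin θ_r = sin θ_i / n = sin 37.6° / 1.330 = 0.6101 / 1.330 = 0.4588.
θ_r = arcsin(0.4588) = 27.31°.

27.3°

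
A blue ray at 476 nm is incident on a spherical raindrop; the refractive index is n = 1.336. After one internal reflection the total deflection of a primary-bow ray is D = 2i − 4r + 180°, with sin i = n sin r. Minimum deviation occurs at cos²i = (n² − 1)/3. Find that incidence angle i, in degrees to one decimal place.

59.2°

cos²i = (1.336² − 1)/3 = (1.78490 − 1)/3 = 0.26163.
cos i = 0.51150, so i = 59.236°.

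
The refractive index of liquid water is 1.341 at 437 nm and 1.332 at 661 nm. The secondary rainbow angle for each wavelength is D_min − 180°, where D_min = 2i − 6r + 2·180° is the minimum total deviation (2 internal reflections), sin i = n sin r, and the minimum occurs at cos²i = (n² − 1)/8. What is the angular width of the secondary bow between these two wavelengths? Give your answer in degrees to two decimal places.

At 437 nm (n = 1.341): cos²i = 0.09979 → i = 71.586°, r = 45.034°, D_min = 232.966°, rainbow angle = 52.966°.
At 661 nm (n = 1.332): cos²i = 0.09678 → i = 71.875°, r = 45.520°, D_min = 230.628°, rainbow angle = 50.628°.
Angular width = |52.966° − 50.628°| = 2.337°.

2.34°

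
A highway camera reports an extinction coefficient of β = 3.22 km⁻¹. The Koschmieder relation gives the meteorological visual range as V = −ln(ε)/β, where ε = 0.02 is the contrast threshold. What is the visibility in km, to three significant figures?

1.21 km

V = −ln(0.02) / 3.22 = 3.912 / 3.22 = 1.2149 km.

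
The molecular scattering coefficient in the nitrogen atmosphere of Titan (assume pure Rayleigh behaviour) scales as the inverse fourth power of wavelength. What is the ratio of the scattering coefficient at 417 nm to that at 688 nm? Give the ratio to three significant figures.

Rayleigh scattering ∝ λ⁻⁴, so the ratio of coefficients is the inverse fourth power of the wavelength ratio.
σ(417)/σ(688) = (688/417)⁴ = (1.6499)⁴ = 7.41.

7.41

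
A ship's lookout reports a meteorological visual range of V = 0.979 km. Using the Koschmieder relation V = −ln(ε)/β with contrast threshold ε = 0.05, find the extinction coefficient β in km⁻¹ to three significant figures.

β = −ln(0.05) / V = 2.996 / 0.979 = 3.0600 km⁻¹.

3.06 km⁻¹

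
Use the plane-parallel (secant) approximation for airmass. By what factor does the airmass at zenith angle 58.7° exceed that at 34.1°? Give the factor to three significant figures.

1.59

X(58.7°)/X(34.1°) = sec 58.7° / sec 34.1° = cos 34.1° / cos 58.7° = 0.8281/0.5195 = 1.5939.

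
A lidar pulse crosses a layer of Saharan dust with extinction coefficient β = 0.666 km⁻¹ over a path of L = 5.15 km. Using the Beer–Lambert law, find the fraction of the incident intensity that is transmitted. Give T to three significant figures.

τ = β·L = 0.666 × 5.15 = 3.4299.
T = exp(−3.4299) = 0.0324.

0.0324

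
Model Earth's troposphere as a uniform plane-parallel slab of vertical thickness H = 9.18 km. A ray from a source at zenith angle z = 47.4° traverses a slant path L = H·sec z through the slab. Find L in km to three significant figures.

13.6 km

sec z = 1/cos 47.4° = 1.4774.
L = 9.18 × 1.4774 = 13.562 km.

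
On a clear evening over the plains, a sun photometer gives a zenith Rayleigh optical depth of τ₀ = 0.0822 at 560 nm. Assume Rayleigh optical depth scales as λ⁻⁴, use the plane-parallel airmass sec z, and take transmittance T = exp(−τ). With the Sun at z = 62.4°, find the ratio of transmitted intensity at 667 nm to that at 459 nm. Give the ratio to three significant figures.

1.36

Airmass: sec 62.4° = 2.1584.
τ(667 nm) = 0.0822 × (560/667)⁴ × 2.1584 = 0.0822 × 0.4969 × 2.1584 = 0.0882.
τ(459 nm) = 0.0822 × (560/459)⁴ × 2.1584 = 0.0822 × 2.2157 × 2.1584 = 0.3931.
T(667)/T(459) = exp(τ_B − τ_A) = exp(0.3050) = 1.3566.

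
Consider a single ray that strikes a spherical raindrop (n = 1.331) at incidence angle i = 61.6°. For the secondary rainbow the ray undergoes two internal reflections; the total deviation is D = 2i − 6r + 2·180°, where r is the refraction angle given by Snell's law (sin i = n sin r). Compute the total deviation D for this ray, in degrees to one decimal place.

235.0°

sin r = sin 61.6° / 1.331 = 0.8796/1.331 = 0.6609; r = 41.37°.
D = 2·61.6° − 6·41.37° + 2·180° = 123.20° − 248.21° + 360° = 234.99°.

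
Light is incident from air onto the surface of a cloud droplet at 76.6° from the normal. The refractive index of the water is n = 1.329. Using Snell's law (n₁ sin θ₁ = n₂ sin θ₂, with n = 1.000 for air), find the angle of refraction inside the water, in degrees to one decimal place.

47.1°

Snell: sin θ_r = sin θ_i / n = sin 76.6° / 1.329 = 0.9728 / 1.329 = 0.7320.
θ_r = arcsin(0.7320) = 47.05°.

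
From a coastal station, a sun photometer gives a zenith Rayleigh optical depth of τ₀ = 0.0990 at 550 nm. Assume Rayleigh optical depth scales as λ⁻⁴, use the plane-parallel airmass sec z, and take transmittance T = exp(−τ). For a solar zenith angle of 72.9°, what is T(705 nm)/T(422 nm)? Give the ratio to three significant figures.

2.33

Airmass: sec 72.9° = 3.4009.
τ(705 nm) = 0.0990 × (550/705)⁴ × 3.4009 = 0.0990 × 0.3704 × 3.4009 = 0.1247.
τ(422 nm) = 0.0990 × (550/422)⁴ × 3.4009 = 0.0990 × 2.8854 × 3.4009 = 0.9715.
T(705)/T(422) = exp(τ_B − τ_A) = exp(0.8468) = 2.3321.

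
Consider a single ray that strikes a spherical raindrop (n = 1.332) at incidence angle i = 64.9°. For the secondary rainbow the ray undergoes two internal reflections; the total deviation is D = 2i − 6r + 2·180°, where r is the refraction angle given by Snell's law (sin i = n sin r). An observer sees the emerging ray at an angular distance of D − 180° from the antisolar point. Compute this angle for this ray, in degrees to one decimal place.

sin r = sin 64.9° / 1.332 = 0.9056/1.332 = 0.6799; r = 42.83°.
D = 2·64.9° − 6·42.83° + 2·180° = 129.80° − 256.99° + 360° = 232.81°.
Angle from antisolar point = D − 180° = 52.81°.

52.8°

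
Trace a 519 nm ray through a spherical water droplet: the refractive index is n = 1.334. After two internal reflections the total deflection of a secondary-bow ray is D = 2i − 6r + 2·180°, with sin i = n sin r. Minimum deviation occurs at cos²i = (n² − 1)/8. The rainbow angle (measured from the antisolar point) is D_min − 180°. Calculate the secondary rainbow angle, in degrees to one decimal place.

cos²i = (1.77956 − 1)/8 = 0.09744; i = arccos(0.31216) = 71.810°.
sin r = sin 71.810°/1.334 = 0.71217; r = 45.411°.
D_min = 2·71.810° − 6·45.411° + 360° = 231.153°.
Rainbow angle = D_min − 180° = 51.153°.

51.2°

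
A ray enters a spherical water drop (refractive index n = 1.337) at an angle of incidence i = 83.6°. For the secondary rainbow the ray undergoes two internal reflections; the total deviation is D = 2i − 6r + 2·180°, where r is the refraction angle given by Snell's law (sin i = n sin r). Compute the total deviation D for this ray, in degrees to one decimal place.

sin r = sin 83.6° / 1.337 = 0.9938/1.337 = 0.7433; r = 48.01°.
D = 2·83.6° − 6·48.01° + 2·180° = 167.20° − 288.07° + 360° = 239.13°.

239.1°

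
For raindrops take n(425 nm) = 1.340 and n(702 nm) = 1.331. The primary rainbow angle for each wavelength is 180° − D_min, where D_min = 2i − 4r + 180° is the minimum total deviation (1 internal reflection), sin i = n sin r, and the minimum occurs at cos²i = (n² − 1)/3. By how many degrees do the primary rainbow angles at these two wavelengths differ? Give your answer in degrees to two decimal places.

1.30°

At 425 nm (n = 1.340): cos²i = 0.26520 → i = 59.004°, r = 39.770°, D_min = 138.929°, rainbow angle = 41.071°.
At 702 nm (n = 1.331): cos²i = 0.25719 → i = 59.527°, r = 40.356°, D_min = 137.630°, rainbow angle = 42.370°.
Angular width = |41.071° − 42.370°| = 1.299°.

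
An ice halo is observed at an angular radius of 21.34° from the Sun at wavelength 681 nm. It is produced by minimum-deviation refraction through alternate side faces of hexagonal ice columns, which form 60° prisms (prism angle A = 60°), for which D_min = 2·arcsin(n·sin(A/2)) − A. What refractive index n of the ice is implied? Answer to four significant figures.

Rearranging: n = sin((D_min + A)/2) / sin(A/2).
(D_min + A)/2 = (21.34° + 60°)/2 = 40.670°.
n = sin 40.670° / sin 30° = 0.6517 / 0.5000 = 1.3034.

1.303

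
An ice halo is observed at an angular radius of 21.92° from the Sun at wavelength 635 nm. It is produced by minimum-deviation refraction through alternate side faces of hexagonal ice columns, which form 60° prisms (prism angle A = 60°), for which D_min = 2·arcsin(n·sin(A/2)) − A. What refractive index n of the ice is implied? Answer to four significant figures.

Rearranging: n = sin((D_min + A)/2) / sin(A/2).
(D_min + A)/2 = (21.92° + 60°)/2 = 40.960°.
n = sin 40.960° / sin 30° = 0.6555 / 0.5000 = 1.3111.

1.311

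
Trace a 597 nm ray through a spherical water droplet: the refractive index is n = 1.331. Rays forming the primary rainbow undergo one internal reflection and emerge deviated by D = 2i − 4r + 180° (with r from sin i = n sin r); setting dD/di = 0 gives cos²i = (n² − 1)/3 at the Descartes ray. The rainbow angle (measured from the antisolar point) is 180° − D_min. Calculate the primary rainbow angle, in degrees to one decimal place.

cos²i = (1.77156 − 1)/3 = 0.25719; i = arccos(0.50714) = 59.527°.
sin r = sin 59.527°/1.331 = 0.64753; r = 40.356°.
D_min = 2·59.527° − 4·40.356° + 180° = 137.630°.
Rainbow angle = 180° − D_min = 42.370°.

42.4°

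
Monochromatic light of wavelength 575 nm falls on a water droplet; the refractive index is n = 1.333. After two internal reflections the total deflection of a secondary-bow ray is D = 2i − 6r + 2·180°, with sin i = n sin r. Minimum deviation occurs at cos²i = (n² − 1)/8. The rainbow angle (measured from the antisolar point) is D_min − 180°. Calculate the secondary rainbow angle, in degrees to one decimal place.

cos²i = (1.77689 − 1)/8 = 0.09711; i = arccos(0.31163) = 71.843°.
sin r = sin 71.843°/1.333 = 0.71283; r = 45.466°.
D_min = 2·71.843° − 6·45.466° + 360° = 230.891°.
Rainbow angle = D_min − 180° = 50.891°.

50.9°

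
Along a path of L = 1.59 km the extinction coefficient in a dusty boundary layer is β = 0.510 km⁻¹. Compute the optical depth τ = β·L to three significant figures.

0.811

τ = β·L = 0.510 × 1.59 = 0.8109.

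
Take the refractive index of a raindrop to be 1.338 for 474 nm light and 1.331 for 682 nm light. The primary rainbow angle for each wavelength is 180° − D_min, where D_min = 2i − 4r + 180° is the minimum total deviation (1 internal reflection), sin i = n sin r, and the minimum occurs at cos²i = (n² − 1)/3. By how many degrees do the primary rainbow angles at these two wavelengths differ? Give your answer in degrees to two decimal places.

1.01°

At 474 nm (n = 1.338): cos²i = 0.26341 → i = 59.120°, r = 39.899°, D_min = 138.643°, rainbow angle = 41.357°.
At 682 nm (n = 1.331): cos²i = 0.25719 → i = 59.527°, r = 40.356°, D_min = 137.630°, rainbow angle = 42.370°.
Angular width = |41.357° − 42.370°| = 1.013°.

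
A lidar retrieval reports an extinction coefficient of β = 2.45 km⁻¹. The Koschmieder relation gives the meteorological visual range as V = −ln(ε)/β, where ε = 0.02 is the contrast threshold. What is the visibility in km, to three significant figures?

V = −ln(0.02) / 2.45 = 3.912 / 2.45 = 1.5967 km.

1.60 km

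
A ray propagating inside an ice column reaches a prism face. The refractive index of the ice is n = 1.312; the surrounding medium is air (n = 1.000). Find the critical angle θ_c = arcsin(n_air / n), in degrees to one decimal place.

sin θ_c = n_air / n = 1.000 / 1.312 = 0.7622.
θ_c = arcsin(0.7622) = 49.66°.

49.7°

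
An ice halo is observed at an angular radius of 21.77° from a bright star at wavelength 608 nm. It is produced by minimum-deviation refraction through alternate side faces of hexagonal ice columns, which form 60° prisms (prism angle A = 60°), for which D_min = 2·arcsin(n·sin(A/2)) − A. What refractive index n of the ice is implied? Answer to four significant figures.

1.309

Rearranging: n = sin((D_min + A)/2) / sin(A/2).
(D_min + A)/2 = (21.77° + 60°)/2 = 40.885°.
n = sin 40.885° / sin 30° = 0.6545 / 0.5000 = 1.3091.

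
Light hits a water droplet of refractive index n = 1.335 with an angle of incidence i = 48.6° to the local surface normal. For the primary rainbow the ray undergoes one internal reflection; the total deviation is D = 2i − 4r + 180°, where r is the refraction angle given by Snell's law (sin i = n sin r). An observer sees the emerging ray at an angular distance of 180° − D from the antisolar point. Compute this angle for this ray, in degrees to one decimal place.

sin r = sin 48.6° / 1.335 = 0.7501/1.335 = 0.5619; r = 34.19°.
D = 2·48.6° − 4·34.19° + 180° = 97.20° − 136.74° + 180° = 140.46°.
Angle from antisolar point = 180° − D = 39.54°.

39.5°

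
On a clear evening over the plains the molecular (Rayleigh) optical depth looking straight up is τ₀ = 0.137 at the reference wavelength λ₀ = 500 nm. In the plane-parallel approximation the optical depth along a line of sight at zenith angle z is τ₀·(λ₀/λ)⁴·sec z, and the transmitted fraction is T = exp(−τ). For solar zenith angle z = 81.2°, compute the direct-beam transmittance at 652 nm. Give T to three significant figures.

0.734

sec 81.2° = 6.5366.
τ = 0.137 × (500/652)⁴ × 6.5366 = 0.137 × 0.3459 × 6.5366 = 0.3097.
T = exp(−0.3097) = 0.7337.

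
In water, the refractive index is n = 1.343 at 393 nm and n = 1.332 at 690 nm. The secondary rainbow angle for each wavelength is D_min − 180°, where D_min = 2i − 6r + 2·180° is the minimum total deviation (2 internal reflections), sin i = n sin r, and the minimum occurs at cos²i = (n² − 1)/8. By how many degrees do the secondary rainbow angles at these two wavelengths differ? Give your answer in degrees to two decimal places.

At 393 nm (n = 1.343): cos²i = 0.10046 → i = 71.522°, r = 44.928°, D_min = 233.478°, rainbow angle = 53.478°.
At 690 nm (n = 1.332): cos²i = 0.09678 → i = 71.875°, r = 45.520°, D_min = 230.628°, rainbow angle = 50.628°.
Angular width = |53.478° − 50.628°| = 2.849°.

2.85°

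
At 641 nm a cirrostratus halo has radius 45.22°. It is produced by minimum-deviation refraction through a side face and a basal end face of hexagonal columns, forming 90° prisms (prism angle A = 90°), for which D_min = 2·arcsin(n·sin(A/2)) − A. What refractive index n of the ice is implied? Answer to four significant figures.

1.308

Rearranging: n = sin((D_min + A)/2) / sin(A/2).
(D_min + A)/2 = (45.22° + 90°)/2 = 67.610°.
n = sin 67.610° / sin 45° = 0.9246 / 0.7071 = 1.3076.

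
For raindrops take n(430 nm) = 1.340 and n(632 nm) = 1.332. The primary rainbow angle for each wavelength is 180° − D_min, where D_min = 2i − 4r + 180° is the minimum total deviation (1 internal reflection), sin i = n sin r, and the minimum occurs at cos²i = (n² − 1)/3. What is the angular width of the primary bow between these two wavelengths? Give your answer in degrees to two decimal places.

At 430 nm (n = 1.340): cos²i = 0.26520 → i = 59.004°, r = 39.770°, D_min = 138.929°, rainbow angle = 41.071°.
At 632 nm (n = 1.332): cos²i = 0.25807 → i = 59.469°, r = 40.290°, D_min = 137.776°, rainbow angle = 42.224°.
Angular width = |41.071° − 42.224°| = 1.153°.

1.15°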